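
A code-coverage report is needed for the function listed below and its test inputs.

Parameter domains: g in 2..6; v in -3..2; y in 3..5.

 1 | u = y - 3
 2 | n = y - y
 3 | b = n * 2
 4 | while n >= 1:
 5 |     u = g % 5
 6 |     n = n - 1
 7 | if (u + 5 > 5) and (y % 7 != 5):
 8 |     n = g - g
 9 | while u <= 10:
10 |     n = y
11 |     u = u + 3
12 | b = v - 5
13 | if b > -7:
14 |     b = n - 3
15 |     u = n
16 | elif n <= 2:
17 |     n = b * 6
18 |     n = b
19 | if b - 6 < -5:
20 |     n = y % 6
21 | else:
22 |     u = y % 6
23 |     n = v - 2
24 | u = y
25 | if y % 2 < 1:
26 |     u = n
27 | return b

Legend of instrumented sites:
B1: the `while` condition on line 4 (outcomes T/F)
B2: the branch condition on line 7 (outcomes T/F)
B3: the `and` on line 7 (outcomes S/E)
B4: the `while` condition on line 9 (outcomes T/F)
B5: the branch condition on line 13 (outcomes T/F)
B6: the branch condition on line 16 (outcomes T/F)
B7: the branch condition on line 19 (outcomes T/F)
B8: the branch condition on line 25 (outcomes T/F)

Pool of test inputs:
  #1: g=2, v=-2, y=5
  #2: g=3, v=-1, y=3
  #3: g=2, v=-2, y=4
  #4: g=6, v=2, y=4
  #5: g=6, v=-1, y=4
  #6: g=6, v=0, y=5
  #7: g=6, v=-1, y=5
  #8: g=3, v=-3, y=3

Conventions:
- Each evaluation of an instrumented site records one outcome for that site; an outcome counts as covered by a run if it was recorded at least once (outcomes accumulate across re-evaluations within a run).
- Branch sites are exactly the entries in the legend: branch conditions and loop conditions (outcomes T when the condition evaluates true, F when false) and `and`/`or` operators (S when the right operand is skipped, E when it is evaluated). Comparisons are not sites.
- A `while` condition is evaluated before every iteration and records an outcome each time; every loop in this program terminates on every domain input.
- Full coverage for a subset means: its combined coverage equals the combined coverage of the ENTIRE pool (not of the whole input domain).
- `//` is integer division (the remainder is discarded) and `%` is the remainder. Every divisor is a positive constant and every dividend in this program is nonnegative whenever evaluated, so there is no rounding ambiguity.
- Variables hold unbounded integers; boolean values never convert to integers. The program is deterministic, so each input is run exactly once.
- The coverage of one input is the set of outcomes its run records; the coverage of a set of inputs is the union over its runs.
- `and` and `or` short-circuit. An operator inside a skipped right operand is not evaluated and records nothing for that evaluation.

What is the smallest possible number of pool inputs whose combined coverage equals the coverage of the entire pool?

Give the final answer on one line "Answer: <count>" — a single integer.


#1 (g=2, v=-2, y=5) -> B1->F, B3->E, B2->F, B4->T, B4->T, B4->T, B4->F, B5->F, B6->F, B7->T, B8->F; covered: B1=F, B2=F, B3=E, B4=T, B4=F, B5=F, B6=F, B7=T, B8=F
#2 (g=3, v=-1, y=3) -> B1->F, B3->S, B2->F, B4->T, B4->T, B4->T, B4->T, B4->F, B5->T, B7->T, B8->F; covered: B1=F, B2=F, B3=S, B4=T, B4=F, B5=T, B7=T, B8=F
#3 (g=2, v=-2, y=4) -> B1->F, B3->E, B2->T, B4->T, B4->T, B4->T, B4->T, B4->F, B5->F, B6->F, B7->T, B8->T; covered: B1=F, B2=T, B3=E, B4=T, B4=F, B5=F, B6=F, B7=T, B8=T
#4 (g=6, v=2, y=4) -> B1->F, B3->E, B2->T, B4->T, B4->T, B4->T, B4->T, B4->F, B5->T, B7->F, B8->T; covered: B1=F, B2=T, B3=E, B4=T, B4=F, B5=T, B7=F, B8=T
#5 (g=6, v=-1, y=4) -> B1->F, B3->E, B2->T, B4->T, B4->T, B4->T, B4->T, B4->F, B5->T, B7->F, B8->T; covered: B1=F, B2=T, B3=E, B4=T, B4=F, B5=T, B7=F, B8=T
#6 (g=6, v=0, y=5) -> B1->F, B3->E, B2->F, B4->T, B4->T, B4->T, B4->F, B5->T, B7->F, B8->F; covered: B1=F, B2=F, B3=E, B4=T, B4=F, B5=T, B7=F, B8=F
#7 (g=6, v=-1, y=5) -> B1->F, B3->E, B2->F, B4->T, B4->T, B4->T, B4->F, B5->T, B7->F, B8->F; covered: B1=F, B2=F, B3=E, B4=T, B4=F, B5=T, B7=F, B8=F
#8 (g=3, v=-3, y=3) -> B1->F, B3->S, B2->F, B4->T, B4->T, B4->T, B4->T, B4->F, B5->F, B6->F, B7->T, B8->F; covered: B1=F, B2=F, B3=S, B4=T, B4=F, B5=F, B6=F, B7=T, B8=F
together the pool reaches 14 outcomes: B1=F, B2=T, B2=F, B3=S, B3=E, B4=T, B4=F, B5=T, B5=F, B6=F, B7=T, B7=F, B8=T, B8=F
size 1 is not enough: best union over all size-1 subsets is 9/14
at size 2, {4, 8} reaches all 14 outcomes; every lexicographically earlier size-2 subset fails
Answer: 2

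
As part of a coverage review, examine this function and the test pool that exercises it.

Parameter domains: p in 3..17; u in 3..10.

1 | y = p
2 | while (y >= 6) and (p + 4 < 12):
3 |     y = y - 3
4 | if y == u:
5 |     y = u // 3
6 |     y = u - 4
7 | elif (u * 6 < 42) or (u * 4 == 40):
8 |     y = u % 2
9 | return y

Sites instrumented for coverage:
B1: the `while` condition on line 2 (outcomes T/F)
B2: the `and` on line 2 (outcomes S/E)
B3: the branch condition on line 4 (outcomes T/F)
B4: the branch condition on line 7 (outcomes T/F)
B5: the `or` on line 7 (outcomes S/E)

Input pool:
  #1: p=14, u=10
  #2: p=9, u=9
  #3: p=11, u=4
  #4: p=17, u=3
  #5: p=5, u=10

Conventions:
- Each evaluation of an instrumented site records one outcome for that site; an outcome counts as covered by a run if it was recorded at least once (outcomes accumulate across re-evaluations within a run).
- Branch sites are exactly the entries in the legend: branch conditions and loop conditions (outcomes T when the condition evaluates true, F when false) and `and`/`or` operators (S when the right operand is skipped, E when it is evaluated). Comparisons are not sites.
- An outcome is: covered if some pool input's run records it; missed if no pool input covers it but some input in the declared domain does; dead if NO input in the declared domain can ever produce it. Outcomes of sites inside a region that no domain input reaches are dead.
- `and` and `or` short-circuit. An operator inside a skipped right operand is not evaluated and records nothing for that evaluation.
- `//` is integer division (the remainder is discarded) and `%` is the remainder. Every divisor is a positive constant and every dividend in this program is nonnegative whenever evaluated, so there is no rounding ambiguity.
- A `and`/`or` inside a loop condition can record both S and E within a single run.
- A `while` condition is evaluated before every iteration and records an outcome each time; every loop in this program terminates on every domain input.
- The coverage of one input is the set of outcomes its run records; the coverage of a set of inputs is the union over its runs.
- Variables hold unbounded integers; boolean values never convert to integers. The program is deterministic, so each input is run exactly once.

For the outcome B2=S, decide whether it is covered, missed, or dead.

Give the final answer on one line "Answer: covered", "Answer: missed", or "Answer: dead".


B2=S is recorded by pool input(s) 5 -> covered
Answer: covered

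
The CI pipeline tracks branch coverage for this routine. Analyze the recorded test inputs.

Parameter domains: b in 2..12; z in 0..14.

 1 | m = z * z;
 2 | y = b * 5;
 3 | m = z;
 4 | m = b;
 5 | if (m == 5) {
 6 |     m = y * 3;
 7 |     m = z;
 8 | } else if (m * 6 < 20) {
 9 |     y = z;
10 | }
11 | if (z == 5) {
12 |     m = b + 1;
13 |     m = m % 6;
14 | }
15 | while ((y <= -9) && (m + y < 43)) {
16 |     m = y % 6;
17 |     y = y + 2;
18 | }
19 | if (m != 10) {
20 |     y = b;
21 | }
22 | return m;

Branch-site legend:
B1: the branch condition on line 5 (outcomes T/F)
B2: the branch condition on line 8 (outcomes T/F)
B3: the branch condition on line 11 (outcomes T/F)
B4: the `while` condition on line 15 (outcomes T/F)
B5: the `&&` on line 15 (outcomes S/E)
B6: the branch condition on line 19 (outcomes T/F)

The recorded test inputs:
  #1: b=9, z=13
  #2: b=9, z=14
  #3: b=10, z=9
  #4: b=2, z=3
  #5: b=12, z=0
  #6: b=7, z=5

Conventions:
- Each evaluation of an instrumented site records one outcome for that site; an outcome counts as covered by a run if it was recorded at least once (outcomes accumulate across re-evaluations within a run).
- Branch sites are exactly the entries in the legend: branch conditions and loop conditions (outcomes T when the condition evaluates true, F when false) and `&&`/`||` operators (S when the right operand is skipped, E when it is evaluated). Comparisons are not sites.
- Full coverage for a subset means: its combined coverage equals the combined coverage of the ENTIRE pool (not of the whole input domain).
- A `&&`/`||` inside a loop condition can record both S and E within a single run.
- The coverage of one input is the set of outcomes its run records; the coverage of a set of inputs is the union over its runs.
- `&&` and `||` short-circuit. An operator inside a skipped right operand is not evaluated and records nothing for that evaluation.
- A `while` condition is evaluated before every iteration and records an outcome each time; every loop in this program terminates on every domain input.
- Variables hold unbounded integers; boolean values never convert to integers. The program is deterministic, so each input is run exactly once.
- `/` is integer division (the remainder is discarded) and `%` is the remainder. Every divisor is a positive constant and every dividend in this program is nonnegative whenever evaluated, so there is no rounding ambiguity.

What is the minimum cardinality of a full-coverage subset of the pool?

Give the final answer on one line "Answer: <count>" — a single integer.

input #1 (b=9, z=13): events B1->F, B2->F, B3->F, B5->S, B4->F, B6->T; covers B1=F, B2=F, B3=F, B4=F, B5=S, B6=T
input #2 (b=9, z=14): events B1->F, B2->F, B3->F, B5->S, B4->F, B6->T; covers B1=F, B2=F, B3=F, B4=F, B5=S, B6=T
input #3 (b=10, z=9): events B1->F, B2->F, B3->F, B5->S, B4->F, B6->F; covers B1=F, B2=F, B3=F, B4=F, B5=S, B6=F
input #4 (b=2, z=3): events B1->F, B2->T, B3->F, B5->S, B4->F, B6->T; covers B1=F, B2=T, B3=F, B4=F, B5=S, B6=T
input #5 (b=12, z=0): events B1->F, B2->F, B3->F, B5->S, B4->F, B6->T; covers B1=F, B2=F, B3=F, B4=F, B5=S, B6=T
input #6 (b=7, z=5): events B1->F, B2->F, B3->T, B5->S, B4->F, B6->T; covers B1=F, B2=F, B3=T, B4=F, B5=S, B6=T
pool-wide coverage (9 outcomes): B1=F, B2=T, B2=F, B3=T, B3=F, B4=F, B5=S, B6=T, B6=F
no size-1 subset reaches all 9 outcomes (best union: 6/9)
no size-2 subset reaches all 9 outcomes (best union: 8/9)
the canonical winner is {3, 4, 6}: size 3, full 9-outcome coverage, earliest index list among size-3 covers

Answer: 3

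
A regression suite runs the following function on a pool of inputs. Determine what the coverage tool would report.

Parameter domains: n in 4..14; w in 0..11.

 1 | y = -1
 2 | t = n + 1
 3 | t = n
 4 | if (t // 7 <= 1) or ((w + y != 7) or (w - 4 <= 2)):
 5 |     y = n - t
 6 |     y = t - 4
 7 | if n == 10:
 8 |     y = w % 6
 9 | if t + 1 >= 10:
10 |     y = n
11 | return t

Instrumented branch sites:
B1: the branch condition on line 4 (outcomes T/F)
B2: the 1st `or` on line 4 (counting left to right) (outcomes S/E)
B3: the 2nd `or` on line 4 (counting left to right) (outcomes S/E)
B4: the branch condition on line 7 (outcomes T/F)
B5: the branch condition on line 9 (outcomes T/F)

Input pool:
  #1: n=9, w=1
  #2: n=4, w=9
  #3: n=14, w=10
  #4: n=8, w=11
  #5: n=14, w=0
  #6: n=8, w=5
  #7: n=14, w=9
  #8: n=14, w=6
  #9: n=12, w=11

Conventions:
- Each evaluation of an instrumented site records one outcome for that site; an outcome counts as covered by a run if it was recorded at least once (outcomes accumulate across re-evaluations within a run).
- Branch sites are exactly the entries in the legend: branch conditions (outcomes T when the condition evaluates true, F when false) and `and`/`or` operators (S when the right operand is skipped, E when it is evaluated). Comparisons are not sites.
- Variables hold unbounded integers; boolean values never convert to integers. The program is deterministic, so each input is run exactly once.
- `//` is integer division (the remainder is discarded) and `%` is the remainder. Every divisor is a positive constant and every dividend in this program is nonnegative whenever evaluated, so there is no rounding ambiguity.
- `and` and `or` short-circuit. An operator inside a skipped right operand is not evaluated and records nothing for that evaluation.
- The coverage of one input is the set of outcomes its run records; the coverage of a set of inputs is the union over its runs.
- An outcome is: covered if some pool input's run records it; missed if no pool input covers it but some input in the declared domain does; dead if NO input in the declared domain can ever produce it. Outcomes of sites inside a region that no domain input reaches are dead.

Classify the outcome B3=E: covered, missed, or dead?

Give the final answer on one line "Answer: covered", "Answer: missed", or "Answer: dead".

no pool input records B3=E
but domain input (n=14, w=8) does record it -> reachable, so missed

Answer: missed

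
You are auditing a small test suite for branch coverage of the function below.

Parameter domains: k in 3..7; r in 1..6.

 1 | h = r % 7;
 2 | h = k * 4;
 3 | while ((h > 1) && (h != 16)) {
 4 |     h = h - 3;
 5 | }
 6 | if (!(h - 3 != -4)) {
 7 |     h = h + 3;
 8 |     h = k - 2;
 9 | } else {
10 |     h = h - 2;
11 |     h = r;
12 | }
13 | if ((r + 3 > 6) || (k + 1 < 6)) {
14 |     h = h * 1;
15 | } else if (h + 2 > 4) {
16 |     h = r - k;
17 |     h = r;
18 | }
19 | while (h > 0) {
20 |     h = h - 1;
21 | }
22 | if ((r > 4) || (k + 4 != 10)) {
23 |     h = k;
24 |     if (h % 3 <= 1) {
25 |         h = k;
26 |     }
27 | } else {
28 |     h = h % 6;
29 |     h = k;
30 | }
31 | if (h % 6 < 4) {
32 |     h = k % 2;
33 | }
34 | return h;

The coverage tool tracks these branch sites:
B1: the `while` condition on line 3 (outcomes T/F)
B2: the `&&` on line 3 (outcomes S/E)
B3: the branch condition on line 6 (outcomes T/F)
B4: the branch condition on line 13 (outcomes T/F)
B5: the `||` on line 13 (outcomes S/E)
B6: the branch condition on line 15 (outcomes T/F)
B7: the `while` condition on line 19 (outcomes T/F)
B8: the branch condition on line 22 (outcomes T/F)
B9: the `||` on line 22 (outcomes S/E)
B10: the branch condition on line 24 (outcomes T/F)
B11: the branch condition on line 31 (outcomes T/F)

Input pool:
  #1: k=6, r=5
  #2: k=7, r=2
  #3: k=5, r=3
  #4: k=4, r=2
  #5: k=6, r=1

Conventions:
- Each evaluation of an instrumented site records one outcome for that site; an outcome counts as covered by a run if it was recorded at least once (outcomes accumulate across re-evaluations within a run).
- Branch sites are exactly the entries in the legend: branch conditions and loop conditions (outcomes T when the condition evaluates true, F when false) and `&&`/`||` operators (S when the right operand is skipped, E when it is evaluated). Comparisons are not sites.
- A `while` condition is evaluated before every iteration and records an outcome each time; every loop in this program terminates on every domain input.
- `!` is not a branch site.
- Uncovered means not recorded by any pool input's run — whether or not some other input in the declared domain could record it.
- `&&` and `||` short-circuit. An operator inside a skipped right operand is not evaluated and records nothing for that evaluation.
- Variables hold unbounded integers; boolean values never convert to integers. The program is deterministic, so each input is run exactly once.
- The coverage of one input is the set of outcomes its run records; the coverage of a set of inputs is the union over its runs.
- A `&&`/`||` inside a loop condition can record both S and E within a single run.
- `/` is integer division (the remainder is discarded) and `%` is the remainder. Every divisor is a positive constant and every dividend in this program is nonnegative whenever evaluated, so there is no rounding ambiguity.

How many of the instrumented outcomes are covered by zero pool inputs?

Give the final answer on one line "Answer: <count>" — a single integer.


test 1 (k=6, r=5) fires B2->E, B1->T, B2->E, B1->T, B2->E, B1->T, B2->E, B1->T, B2->E, B1->T, B2->E, B1->T, B2->E, B1->T, ...; hits B1=T, B1=F, B2=S, B2=E, B3=F, B4=T, B5=S, B7=T, B7=F, B8=T, B9=S, B10=T, B11=T
test 2 (k=7, r=2) fires B2->E, B1->T, B2->E, B1->T, B2->E, B1->T, B2->E, B1->T, B2->E, B1->F, B3->F, B5->E, B4->F, B6->F, ...; hits B1=T, B1=F, B2=E, B3=F, B4=F, B5=E, B6=F, B7=T, B7=F, B8=T, B9=E, B10=T, B11=T
test 3 (k=5, r=3) fires B2->E, B1->T, B2->E, B1->T, B2->E, B1->T, B2->E, B1->T, B2->E, B1->T, B2->E, B1->T, B2->E, B1->T, ...; hits B1=T, B1=F, B2=S, B2=E, B3=T, B4=F, B5=E, B6=T, B7=T, B7=F, B8=T, B9=E, B10=F, B11=F
test 4 (k=4, r=2) fires B2->E, B1->F, B3->F, B5->E, B4->T, B7->T, B7->T, B7->F, B9->E, B8->T, B10->T, B11->F; hits B1=F, B2=E, B3=F, B4=T, B5=E, B7=T, B7=F, B8=T, B9=E, B10=T, B11=F
test 5 (k=6, r=1) fires B2->E, B1->T, B2->E, B1->T, B2->E, B1->T, B2->E, B1->T, B2->E, B1->T, B2->E, B1->T, B2->E, B1->T, ...; hits B1=T, B1=F, B2=S, B2=E, B3=F, B4=F, B5=E, B6=F, B7=T, B7=F, B8=F, B9=E, B11=T
union over the pool: B1=T, B1=F, B2=S, B2=E, B3=T, B3=F, B4=T, B4=F, B5=S, B5=E, B6=T, B6=F, B7=T, B7=F, B8=T, B8=F, B9=S, B9=E, B10=T, B10=F, B11=T, B11=F
uncovered (0 of 22): none
Answer: 0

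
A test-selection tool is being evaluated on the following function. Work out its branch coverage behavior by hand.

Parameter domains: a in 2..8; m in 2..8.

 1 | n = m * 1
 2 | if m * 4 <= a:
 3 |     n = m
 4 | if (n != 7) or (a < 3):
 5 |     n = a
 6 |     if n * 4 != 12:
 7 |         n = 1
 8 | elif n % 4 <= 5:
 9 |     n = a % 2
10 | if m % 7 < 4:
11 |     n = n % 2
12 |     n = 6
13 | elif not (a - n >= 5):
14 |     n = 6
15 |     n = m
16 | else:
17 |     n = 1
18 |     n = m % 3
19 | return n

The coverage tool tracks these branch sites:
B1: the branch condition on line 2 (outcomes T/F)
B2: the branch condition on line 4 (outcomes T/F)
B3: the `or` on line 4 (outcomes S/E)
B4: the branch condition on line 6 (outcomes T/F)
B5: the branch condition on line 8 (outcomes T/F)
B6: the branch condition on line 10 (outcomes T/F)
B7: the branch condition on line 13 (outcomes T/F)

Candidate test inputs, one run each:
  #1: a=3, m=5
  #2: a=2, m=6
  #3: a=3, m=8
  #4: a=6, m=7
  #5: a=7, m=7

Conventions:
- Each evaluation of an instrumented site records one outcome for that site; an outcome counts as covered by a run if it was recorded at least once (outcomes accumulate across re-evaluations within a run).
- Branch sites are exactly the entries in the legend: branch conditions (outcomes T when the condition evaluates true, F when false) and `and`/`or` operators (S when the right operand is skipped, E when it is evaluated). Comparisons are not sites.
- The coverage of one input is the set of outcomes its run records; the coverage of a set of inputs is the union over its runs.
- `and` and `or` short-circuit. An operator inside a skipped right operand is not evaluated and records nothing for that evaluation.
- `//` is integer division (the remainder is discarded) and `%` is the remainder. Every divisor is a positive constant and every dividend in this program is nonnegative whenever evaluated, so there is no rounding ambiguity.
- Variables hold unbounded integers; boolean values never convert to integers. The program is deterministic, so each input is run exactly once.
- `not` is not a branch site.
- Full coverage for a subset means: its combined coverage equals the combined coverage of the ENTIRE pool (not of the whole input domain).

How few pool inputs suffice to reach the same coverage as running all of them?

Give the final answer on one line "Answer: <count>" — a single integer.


#1 (a=3, m=5) -> covered: B1=F, B2=T, B3=S, B4=F, B6=F, B7=T
#2 (a=2, m=6) -> covered: B1=F, B2=T, B3=S, B4=T, B6=F, B7=T
#3 (a=3, m=8) -> covered: B1=F, B2=T, B3=S, B4=F, B6=T
#4 (a=6, m=7) -> covered: B1=F, B2=F, B3=E, B5=T, B6=T
#5 (a=7, m=7) -> covered: B1=F, B2=F, B3=E, B5=T, B6=T
together the pool reaches 11 outcomes: B1=F, B2=T, B2=F, B3=S, B3=E, B4=T, B4=F, B5=T, B6=T, B6=F, B7=T
no size-1 subset reaches all 11 outcomes (best union: 6/11)
no size-2 subset reaches all 11 outcomes (best union: 10/11)
size 3: inputs {1, 2, 4} cover all 11 outcomes, and no lexicographically smaller subset of this size does
Answer: 3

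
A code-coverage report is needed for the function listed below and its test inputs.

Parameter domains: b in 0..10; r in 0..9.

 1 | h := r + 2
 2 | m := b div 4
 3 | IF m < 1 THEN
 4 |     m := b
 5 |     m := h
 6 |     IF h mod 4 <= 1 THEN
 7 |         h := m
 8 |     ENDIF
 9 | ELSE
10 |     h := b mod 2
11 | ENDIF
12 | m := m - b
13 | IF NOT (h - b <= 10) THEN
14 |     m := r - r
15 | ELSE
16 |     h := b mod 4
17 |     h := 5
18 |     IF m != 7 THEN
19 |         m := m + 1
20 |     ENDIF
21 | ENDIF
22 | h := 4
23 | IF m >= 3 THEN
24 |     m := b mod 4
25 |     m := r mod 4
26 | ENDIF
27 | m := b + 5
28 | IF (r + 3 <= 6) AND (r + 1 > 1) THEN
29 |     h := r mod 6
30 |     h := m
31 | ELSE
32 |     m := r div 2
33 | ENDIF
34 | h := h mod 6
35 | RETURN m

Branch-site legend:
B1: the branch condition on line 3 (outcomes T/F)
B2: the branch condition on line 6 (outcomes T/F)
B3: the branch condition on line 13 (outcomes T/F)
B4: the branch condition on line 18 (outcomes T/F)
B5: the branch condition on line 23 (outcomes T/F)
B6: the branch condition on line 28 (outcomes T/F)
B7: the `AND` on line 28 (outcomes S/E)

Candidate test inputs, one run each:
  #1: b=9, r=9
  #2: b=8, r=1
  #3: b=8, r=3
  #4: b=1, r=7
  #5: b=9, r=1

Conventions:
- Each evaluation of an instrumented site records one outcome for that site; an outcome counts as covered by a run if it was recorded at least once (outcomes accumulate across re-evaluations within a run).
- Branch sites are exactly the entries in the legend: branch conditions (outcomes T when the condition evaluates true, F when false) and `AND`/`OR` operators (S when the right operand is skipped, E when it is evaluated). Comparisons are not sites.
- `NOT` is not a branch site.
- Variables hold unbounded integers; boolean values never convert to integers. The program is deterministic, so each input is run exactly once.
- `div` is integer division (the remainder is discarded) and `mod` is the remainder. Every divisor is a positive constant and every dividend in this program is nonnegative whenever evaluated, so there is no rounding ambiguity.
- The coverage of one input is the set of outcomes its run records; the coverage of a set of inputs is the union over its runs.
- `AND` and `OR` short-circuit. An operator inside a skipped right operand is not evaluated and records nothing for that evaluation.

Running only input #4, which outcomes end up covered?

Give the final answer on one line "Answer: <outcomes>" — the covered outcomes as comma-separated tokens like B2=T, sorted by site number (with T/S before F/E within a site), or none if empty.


Event log for input #4 (b=1, r=7):
  B1->T, B2->T, B3->F, B4->T, B5->T, B7->S, B6->F
as a set, this run covers: B1=T, B2=T, B3=F, B4=T, B5=T, B6=F, B7=S
Answer: B1=T, B2=T, B3=F, B4=T, B5=T, B6=F, B7=S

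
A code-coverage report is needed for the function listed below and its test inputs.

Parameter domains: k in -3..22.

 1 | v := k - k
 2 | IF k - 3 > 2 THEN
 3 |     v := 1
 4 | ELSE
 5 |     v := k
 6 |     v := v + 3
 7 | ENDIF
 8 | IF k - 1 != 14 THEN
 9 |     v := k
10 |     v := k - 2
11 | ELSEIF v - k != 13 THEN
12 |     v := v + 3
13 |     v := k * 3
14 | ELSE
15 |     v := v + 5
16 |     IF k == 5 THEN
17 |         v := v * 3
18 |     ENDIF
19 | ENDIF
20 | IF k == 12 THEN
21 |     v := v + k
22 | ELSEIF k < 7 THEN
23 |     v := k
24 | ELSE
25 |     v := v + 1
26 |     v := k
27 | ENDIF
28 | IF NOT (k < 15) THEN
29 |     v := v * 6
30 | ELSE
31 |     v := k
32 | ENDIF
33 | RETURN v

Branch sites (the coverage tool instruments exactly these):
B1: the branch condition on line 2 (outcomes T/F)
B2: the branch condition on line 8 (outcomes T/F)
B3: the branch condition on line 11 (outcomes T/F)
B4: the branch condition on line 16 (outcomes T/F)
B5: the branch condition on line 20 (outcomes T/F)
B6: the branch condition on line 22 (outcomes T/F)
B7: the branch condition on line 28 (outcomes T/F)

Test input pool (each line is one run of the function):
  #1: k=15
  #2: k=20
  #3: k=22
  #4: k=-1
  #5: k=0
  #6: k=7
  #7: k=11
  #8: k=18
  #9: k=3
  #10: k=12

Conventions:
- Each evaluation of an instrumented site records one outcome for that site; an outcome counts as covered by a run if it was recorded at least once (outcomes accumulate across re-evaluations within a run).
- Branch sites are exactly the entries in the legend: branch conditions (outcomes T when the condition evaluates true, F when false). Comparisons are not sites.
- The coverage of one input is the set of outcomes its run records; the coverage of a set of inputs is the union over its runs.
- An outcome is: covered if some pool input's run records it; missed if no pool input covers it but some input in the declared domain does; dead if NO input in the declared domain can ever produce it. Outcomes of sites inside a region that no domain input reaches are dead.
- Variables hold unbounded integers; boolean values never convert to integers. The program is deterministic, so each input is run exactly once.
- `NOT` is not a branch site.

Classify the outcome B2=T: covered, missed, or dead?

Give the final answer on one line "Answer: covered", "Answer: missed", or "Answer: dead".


B2=T is recorded by pool input(s) 2, 3, 4, 5, 6, 7, 8, 9, 10 -> covered
Answer: covered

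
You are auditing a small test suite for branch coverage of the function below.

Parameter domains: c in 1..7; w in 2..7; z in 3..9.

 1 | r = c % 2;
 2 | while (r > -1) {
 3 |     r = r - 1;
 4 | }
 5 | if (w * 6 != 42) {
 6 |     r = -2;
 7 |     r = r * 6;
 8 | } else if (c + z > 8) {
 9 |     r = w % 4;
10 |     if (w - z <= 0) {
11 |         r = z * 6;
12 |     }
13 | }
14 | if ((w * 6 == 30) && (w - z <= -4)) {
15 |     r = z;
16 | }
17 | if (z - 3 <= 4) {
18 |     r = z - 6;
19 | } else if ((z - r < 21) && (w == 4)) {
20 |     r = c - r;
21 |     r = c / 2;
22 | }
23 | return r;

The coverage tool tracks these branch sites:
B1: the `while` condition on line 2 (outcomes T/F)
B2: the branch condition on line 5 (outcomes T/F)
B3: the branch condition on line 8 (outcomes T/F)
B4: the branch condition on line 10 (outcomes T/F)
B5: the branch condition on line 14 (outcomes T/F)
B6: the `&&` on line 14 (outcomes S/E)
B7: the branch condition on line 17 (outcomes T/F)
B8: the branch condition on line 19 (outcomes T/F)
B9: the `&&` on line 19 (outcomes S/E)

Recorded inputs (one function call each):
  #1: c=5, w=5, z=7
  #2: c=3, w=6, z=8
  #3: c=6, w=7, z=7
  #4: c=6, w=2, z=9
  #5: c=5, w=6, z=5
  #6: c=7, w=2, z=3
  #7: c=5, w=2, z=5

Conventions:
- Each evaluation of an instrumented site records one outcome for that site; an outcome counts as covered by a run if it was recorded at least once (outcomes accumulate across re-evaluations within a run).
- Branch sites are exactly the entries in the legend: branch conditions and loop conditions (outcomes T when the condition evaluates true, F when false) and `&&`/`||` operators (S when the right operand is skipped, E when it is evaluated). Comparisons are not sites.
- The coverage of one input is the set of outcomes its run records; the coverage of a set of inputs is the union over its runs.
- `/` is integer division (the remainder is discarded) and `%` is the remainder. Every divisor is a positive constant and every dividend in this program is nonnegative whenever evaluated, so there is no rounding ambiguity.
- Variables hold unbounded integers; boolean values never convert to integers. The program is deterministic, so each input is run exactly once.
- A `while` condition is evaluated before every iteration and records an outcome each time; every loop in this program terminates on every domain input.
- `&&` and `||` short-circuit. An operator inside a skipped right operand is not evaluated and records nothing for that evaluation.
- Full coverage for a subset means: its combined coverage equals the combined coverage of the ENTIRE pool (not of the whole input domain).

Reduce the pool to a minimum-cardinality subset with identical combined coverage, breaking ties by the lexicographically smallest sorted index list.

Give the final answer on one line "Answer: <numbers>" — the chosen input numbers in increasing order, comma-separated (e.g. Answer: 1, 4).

#1 (c=5, w=5, z=7) -> B1->T, B1->T, B1->F, B2->T, B6->E, B5->F, B7->T; covered: B1=T, B1=F, B2=T, B5=F, B6=E, B7=T
#2 (c=3, w=6, z=8) -> B1->T, B1->T, B1->F, B2->T, B6->S, B5->F, B7->F, B9->E, B8->F; covered: B1=T, B1=F, B2=T, B5=F, B6=S, B7=F, B8=F, B9=E
#3 (c=6, w=7, z=7) -> B1->T, B1->F, B2->F, B3->T, B4->T, B6->S, B5->F, B7->T; covered: B1=T, B1=F, B2=F, B3=T, B4=T, B5=F, B6=S, B7=T
#4 (c=6, w=2, z=9) -> B1->T, B1->F, B2->T, B6->S, B5->F, B7->F, B9->S, B8->F; covered: B1=T, B1=F, B2=T, B5=F, B6=S, B7=F, B8=F, B9=S
#5 (c=5, w=6, z=5) -> B1->T, B1->T, B1->F, B2->T, B6->S, B5->F, B7->T; covered: B1=T, B1=F, B2=T, B5=F, B6=S, B7=T
#6 (c=7, w=2, z=3) -> B1->T, B1->T, B1->F, B2->T, B6->S, B5->F, B7->T; covered: B1=T, B1=F, B2=T, B5=F, B6=S, B7=T
#7 (c=5, w=2, z=5) -> B1->T, B1->T, B1->F, B2->T, B6->S, B5->F, B7->T; covered: B1=T, B1=F, B2=T, B5=F, B6=S, B7=T
together the pool reaches 14 outcomes: B1=T, B1=F, B2=T, B2=F, B3=T, B4=T, B5=F, B6=S, B6=E, B7=T, B7=F, B8=F, B9=S, B9=E
no size-1 subset reaches all 14 outcomes (best union: 8/14)
no size-2 subset reaches all 14 outcomes (best union: 12/14)
no size-3 subset reaches all 14 outcomes (best union: 13/14)
at size 4, {1, 2, 3, 4} reaches all 14 outcomes; every lexicographically earlier size-4 subset fails

Answer: 1, 2, 3, 4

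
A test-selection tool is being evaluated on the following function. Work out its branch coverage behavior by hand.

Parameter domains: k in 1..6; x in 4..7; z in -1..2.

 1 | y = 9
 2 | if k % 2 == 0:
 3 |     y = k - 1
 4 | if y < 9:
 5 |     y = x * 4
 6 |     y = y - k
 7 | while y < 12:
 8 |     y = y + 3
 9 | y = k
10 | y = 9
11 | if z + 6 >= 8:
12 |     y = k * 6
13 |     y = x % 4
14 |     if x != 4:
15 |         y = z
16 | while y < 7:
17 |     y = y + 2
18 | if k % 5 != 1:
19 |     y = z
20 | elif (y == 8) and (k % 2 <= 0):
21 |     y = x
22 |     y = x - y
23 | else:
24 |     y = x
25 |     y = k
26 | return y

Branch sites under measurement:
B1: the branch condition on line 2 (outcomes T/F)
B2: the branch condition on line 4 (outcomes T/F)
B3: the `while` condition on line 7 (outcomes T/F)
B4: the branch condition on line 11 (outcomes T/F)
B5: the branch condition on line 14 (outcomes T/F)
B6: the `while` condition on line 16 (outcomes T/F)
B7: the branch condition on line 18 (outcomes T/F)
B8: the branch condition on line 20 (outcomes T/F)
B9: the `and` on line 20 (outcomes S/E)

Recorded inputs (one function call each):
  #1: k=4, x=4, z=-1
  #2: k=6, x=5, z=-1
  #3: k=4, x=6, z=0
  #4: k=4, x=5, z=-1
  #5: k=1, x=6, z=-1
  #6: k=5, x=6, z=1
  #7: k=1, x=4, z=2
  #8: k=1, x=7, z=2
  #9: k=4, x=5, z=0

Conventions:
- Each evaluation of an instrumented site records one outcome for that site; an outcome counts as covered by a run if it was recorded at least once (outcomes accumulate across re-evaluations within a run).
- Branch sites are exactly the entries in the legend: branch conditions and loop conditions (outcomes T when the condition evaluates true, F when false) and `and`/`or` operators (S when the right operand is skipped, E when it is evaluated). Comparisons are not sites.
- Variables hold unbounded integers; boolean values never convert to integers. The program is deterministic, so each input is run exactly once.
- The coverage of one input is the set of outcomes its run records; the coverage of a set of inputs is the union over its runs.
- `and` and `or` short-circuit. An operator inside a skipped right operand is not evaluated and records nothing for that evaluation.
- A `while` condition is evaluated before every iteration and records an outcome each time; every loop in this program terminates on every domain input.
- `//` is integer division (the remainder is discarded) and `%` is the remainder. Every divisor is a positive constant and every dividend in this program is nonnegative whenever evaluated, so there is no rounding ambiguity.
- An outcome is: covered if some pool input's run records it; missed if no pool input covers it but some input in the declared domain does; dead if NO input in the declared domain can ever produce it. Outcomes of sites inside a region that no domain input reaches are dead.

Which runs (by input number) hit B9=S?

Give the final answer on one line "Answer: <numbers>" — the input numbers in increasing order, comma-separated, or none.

input #1 (k=4, x=4, z=-1): does not produce B9=S
input #2 (k=6, x=5, z=-1): produces B9=S
input #3 (k=4, x=6, z=0): does not produce B9=S
input #4 (k=4, x=5, z=-1): does not produce B9=S
input #5 (k=1, x=6, z=-1): produces B9=S
input #6 (k=5, x=6, z=1): does not produce B9=S
input #7 (k=1, x=4, z=2): does not produce B9=S
input #8 (k=1, x=7, z=2): does not produce B9=S
input #9 (k=4, x=5, z=0): does not produce B9=S

Answer: 2, 5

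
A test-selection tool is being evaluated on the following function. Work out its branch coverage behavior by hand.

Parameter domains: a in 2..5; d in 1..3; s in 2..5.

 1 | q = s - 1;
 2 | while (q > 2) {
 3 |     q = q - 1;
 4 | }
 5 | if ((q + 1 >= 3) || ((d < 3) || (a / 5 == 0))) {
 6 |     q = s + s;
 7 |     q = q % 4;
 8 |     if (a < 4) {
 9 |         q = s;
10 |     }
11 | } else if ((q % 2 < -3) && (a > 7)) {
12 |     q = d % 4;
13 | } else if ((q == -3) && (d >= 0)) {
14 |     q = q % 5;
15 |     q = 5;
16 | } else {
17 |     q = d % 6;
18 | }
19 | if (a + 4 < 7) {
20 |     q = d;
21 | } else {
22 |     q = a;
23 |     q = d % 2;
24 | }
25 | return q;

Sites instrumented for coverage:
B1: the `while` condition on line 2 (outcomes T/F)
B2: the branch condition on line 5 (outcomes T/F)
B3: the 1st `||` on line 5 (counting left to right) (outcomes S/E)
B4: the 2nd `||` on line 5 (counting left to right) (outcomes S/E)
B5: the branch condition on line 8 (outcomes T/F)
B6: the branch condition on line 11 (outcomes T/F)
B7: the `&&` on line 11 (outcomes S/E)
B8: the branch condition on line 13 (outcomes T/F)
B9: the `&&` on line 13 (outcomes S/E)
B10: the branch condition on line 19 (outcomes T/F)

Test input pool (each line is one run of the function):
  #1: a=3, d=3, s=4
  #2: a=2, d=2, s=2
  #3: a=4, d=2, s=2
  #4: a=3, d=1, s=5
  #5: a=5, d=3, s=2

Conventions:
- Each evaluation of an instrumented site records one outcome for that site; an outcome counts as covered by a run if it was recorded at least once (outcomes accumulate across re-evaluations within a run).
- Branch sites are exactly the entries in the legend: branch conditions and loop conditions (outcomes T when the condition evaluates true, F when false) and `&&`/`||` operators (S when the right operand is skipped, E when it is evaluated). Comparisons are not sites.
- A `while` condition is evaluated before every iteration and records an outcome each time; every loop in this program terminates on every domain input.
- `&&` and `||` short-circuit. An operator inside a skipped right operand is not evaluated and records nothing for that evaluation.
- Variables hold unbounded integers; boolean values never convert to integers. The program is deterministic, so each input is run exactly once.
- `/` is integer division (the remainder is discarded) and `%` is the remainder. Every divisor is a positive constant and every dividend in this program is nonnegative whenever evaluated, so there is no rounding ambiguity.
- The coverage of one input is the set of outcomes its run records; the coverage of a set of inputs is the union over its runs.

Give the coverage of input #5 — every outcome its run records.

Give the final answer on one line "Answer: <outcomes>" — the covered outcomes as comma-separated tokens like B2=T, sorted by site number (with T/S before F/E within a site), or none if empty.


Event log for input #5 (a=5, d=3, s=2):
  B1->F, B3->E, B4->E, B2->F, B7->S, B6->F, B9->S, B8->F, B10->F
as a set, this run covers: B1=F, B2=F, B3=E, B4=E, B6=F, B7=S, B8=F, B9=S, B10=F
Answer: B1=F, B2=F, B3=E, B4=E, B6=F, B7=S, B8=F, B9=S, B10=F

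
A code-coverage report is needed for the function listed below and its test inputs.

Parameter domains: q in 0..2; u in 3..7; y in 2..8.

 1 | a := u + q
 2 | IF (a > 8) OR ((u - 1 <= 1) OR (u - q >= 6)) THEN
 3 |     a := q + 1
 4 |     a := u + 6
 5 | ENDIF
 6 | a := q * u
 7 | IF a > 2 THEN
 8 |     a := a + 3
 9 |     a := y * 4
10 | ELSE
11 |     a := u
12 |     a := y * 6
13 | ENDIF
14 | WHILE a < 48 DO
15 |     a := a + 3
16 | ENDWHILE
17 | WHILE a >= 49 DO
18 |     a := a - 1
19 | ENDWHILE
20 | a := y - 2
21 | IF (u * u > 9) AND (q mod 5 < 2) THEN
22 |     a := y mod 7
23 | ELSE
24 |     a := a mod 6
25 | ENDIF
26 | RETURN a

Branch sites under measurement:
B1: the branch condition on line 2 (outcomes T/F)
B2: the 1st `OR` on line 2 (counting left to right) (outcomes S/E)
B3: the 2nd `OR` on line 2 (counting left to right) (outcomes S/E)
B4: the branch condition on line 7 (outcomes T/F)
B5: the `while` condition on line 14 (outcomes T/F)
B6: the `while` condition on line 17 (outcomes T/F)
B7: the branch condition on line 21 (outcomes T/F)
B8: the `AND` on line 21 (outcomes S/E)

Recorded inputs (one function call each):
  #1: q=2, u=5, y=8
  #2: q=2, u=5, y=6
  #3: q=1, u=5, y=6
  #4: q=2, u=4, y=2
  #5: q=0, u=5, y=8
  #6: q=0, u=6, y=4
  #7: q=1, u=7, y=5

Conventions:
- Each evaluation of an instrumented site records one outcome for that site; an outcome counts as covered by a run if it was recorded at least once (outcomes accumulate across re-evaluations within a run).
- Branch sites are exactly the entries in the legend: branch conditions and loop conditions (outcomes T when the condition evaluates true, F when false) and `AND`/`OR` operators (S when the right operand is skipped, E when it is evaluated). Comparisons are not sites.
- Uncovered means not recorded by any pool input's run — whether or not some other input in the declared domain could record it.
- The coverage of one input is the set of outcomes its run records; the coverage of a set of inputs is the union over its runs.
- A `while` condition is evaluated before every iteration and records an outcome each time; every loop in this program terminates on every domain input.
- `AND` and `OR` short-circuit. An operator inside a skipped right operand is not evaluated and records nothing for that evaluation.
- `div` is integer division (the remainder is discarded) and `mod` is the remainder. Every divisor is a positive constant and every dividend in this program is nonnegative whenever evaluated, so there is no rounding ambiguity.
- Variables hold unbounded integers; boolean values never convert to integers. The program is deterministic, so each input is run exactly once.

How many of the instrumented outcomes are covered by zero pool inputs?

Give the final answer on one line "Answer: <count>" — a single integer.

input #1, q=2, u=5, y=8: events B2->E, B3->E, B1->F, B4->T, B5->T, B5->T, B5->T, B5->T, B5->T, B5->T, B5->F, B6->T, B6->T, B6->F, ...; outcomes B1=F, B2=E, B3=E, B4=T, B5=T, B5=F, B6=T, B6=F, B7=F, B8=E
input #2, q=2, u=5, y=6: events B2->E, B3->E, B1->F, B4->T, B5->T, B5->T, B5->T, B5->T, B5->T, B5->T, B5->T, B5->T, B5->F, B6->F, ...; outcomes B1=F, B2=E, B3=E, B4=T, B5=T, B5=F, B6=F, B7=F, B8=E
input #3, q=1, u=5, y=6: events B2->E, B3->E, B1->F, B4->T, B5->T, B5->T, B5->T, B5->T, B5->T, B5->T, B5->T, B5->T, B5->F, B6->F, ...; outcomes B1=F, B2=E, B3=E, B4=T, B5=T, B5=F, B6=F, B7=T, B8=E
input #4, q=2, u=4, y=2: events B2->E, B3->E, B1->F, B4->T, B5->T, B5->T, B5->T, B5->T, B5->T, B5->T, B5->T, B5->T, B5->T, B5->T, ...; outcomes B1=F, B2=E, B3=E, B4=T, B5=T, B5=F, B6=T, B6=F, B7=F, B8=E
input #5, q=0, u=5, y=8: events B2->E, B3->E, B1->F, B4->F, B5->F, B6->F, B8->E, B7->T; outcomes B1=F, B2=E, B3=E, B4=F, B5=F, B6=F, B7=T, B8=E
input #6, q=0, u=6, y=4: events B2->E, B3->E, B1->T, B4->F, B5->T, B5->T, B5->T, B5->T, B5->T, B5->T, B5->T, B5->T, B5->F, B6->F, ...; outcomes B1=T, B2=E, B3=E, B4=F, B5=T, B5=F, B6=F, B7=T, B8=E
input #7, q=1, u=7, y=5: events B2->E, B3->E, B1->T, B4->T, B5->T, B5->T, B5->T, B5->T, B5->T, B5->T, B5->T, B5->T, B5->T, B5->T, ...; outcomes B1=T, B2=E, B3=E, B4=T, B5=T, B5=F, B6=T, B6=F, B7=T, B8=E
union over the pool: B1=T, B1=F, B2=E, B3=E, B4=T, B4=F, B5=T, B5=F, B6=T, B6=F, B7=T, B7=F, B8=E
uncovered (3 of 16): B2=S, B3=S, B8=S

Answer: 3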